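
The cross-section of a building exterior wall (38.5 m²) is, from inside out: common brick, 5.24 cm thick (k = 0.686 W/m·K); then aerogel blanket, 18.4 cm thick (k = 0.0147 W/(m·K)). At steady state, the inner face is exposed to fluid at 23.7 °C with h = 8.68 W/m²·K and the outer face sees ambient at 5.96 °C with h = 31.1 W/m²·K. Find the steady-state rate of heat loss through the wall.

Treat each layer as a resistance in series:
  R_conv,in = 1/(hA) = 1/(8.68·38.5) = 0.002992 K/W
  R_common brick = L/(kA) = 0.0524/(0.686·38.5) = 0.001984 K/W
  R_aerogel blanket = L/(kA) = 0.184/(0.0147·38.5) = 0.3251 K/W
  R_conv,out = 1/(hA) = 1/(31.1·38.5) = 8.352×10^-4 K/W
ΣR = 0.002992 + 0.001984 + 0.3251 + 8.352×10^-4 = 0.3309 K/W
Q = ΔT/ΣR = (23.7 °C − 5.96 °C)/0.3309 = 53.6 W

Q = 53.6 W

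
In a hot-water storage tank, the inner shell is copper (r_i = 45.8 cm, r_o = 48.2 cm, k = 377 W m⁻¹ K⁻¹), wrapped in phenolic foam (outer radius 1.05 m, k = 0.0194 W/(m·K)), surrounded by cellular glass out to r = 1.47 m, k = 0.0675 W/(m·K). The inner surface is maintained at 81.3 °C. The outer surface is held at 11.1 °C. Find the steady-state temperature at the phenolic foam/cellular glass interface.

Series thermal resistances, inner to outer:
  R_copper = (1/0.458 − 1/0.482)/(4πk) = 0.1087/(4π·377) = 2.295×10^-5 K/W
  R_phenolic foam = (1/0.482 − 1/1.05)/(4πk) = 1.122/(4π·0.0194) = 4.604 K/W
  R_cellular glass = (1/1.05 − 1/1.47)/(4πk) = 0.2721/(4π·0.0675) = 0.3208 K/W
ΣR = 2.295×10^-5 + 4.604 + 0.3208 = 4.925 K/W
Q = ΔT/ΣR = (81.3 °C − 11.1 °C)/4.925 = 14.25 W
From the inner boundary to the phenolic foam/cellular glass interface, ΣR_partial = 4.604 K/W.
T_interface = T_in − Q·ΣR_partial = 81.3 °C − (14.25)(4.604) = 15.7 °C

T = 15.7 °C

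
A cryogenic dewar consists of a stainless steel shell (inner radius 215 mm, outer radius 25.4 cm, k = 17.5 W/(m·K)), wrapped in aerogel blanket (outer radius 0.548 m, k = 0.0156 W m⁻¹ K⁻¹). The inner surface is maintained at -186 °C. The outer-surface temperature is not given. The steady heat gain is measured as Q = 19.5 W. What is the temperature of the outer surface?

Sum the resistances:
  R_stainless steel = (1/0.215 − 1/0.254)/(4πk) = 0.7142/(4π·17.5) = 0.003247 K/W
  R_aerogel blanket = (1/0.254 − 1/0.548)/(4πk) = 2.112/(4π·0.0156) = 10.77 K/W
ΣR = 10.78 K/W
ΔT = Q·ΣR = 19.5 × 10.78 = 210.2 K
Heat flows inward, so T_out = T_in + ΔT = -186 + 210.2 = 24.2 °C

T_out = 24.2 °C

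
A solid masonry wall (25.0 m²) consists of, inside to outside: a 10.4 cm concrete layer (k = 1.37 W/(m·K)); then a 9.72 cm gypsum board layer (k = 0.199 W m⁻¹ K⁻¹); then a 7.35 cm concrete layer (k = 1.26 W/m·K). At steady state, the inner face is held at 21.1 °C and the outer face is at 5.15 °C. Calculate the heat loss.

Q = 640 W

Resistance network (inner→outer):
  R_concrete = L/(kA) = 0.104/(1.37·25.0) = 0.003036 K/W
  R_gypsum board = L/(kA) = 0.0972/(0.199·25.0) = 0.01954 K/W
  R_concrete = L/(kA) = 0.0735/(1.26·25.0) = 0.002333 K/W
ΣR = 0.003036 + 0.01954 + 0.002333 = 0.02491 K/W
Q = ΔT/ΣR = (21.1 °C − 5.15 °C)/0.02491 = 640 W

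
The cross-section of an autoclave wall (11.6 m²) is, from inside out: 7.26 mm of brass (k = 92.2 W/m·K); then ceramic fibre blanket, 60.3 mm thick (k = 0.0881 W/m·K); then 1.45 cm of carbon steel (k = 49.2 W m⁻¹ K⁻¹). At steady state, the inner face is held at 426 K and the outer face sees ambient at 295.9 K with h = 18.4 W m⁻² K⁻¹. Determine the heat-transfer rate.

Series thermal resistances, inner to outer:
  R_brass = L/(kA) = 0.00726/(92.2·11.6) = 6.788×10^-6 K/W
  R_ceramic fibre blanket = L/(kA) = 0.0603/(0.0881·11.6) = 0.05900 K/W
  R_carbon steel = L/(kA) = 0.0145/(49.2·11.6) = 2.541×10^-5 K/W
  R_conv,out = 1/(hA) = 1/(18.4·11.6) = 0.004685 K/W
ΣR = 6.788×10^-6 + 0.05900 + 2.541×10^-5 + 0.004685 = 0.06372 K/W
Q = ΔT/ΣR = (426 K − 295.9 K)/0.06372 = 2040 W

Q = 2040 W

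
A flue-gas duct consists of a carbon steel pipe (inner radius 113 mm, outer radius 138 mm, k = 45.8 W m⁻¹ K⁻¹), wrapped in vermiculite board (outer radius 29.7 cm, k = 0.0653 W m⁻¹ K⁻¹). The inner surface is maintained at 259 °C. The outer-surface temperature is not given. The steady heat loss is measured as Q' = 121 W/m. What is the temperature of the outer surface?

Sum the resistances:
  R'_carbon steel = ln(0.138/0.113)/(2πk) = 0.1999/(2π·45.8) = 6.945×10^-4 m·K/W
  R'_vermiculite board = ln(0.297/0.138)/(2πk) = 0.7665/(2π·0.0653) = 1.868 m·K/W
ΣR = 1.869 m·K/W
ΔT = Q'·ΣR = 121 × 1.869 = 226.1 K
Heat flows outward, so T_out = T_in − ΔT = 259 − 226.1 = 32.9 °C

T_out = 32.9 °C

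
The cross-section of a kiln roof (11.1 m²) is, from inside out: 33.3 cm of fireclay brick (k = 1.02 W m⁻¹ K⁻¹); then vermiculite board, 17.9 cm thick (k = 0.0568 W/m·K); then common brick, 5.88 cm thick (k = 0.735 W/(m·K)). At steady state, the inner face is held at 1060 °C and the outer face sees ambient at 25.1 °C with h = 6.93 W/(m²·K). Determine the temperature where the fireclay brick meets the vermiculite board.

Treat each layer as a resistance in series:
  R_fireclay brick = L/(kA) = 0.333/(1.02·11.1) = 0.02941 K/W
  R_vermiculite board = L/(kA) = 0.179/(0.0568·11.1) = 0.2839 K/W
  R_common brick = L/(kA) = 0.0588/(0.735·11.1) = 0.007207 K/W
  R_conv,out = 1/(hA) = 1/(6.93·11.1) = 0.01300 K/W
ΣR = 0.02941 + 0.2839 + 0.007207 + 0.01300 = 0.3335 K/W
Q = ΔT/ΣR = (1060 °C − 25.1 °C)/0.3335 = 3103 W
From the inner boundary to the fireclay brick/vermiculite board interface, ΣR_partial = 0.02941 K/W.
T_interface = T_in − Q·ΣR_partial = 1060 °C − (3103)(0.02941) = 969 °C

T = 969 °C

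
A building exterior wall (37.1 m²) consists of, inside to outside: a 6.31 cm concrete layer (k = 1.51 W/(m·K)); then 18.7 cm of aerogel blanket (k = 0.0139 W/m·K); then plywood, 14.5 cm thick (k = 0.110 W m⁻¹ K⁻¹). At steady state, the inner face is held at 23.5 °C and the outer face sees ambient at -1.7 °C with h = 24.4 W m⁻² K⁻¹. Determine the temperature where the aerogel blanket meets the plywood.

Series thermal resistances, inner to outer:
  R_concrete = L/(kA) = 0.0631/(1.51·37.1) = 0.001126 K/W
  R_aerogel blanket = L/(kA) = 0.187/(0.0139·37.1) = 0.3626 K/W
  R_plywood = L/(kA) = 0.145/(0.110·37.1) = 0.03553 K/W
  R_conv,out = 1/(hA) = 1/(24.4·37.1) = 0.001105 K/W
ΣR = 0.001126 + 0.3626 + 0.03553 + 0.001105 = 0.4004 K/W
Q = ΔT/ΣR = (23.5 °C − -1.7 °C)/0.4004 = 62.94 W
From the inner boundary to the aerogel blanket/plywood interface, ΣR_partial = 0.3637 K/W.
T_interface = T_in − Q·ΣR_partial = 23.5 °C − (62.94)(0.3637) = 0.61 °C

T = 0.61 °C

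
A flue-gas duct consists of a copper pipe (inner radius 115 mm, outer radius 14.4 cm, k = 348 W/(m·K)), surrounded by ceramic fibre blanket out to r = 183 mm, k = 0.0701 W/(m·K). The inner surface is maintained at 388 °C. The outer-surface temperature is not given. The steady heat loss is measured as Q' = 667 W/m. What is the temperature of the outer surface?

T_out = 25.0 °C

Sum the resistances:
  R'_copper = ln(0.144/0.115)/(2πk) = 0.2249/(2π·348) = 1.028×10^-4 m·K/W
  R'_ceramic fibre blanket = ln(0.183/0.144)/(2πk) = 0.2397/(2π·0.0701) = 0.5442 m·K/W
ΣR = 0.5443 m·K/W
ΔT = Q'·ΣR = 667 × 0.5443 = 363.0 K
Heat flows outward, so T_out = T_in − ΔT = 388 − 363.0 = 25.0 °C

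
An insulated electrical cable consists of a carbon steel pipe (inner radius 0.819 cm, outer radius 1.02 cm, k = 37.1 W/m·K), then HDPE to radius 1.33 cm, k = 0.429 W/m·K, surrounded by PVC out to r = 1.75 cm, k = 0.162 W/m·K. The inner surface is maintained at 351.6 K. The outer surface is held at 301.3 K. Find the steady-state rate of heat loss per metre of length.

Q' = 136 W/m

Resistance network (inner→outer):
  R'_carbon steel = ln(0.0102/0.00819)/(2πk) = 0.2195/(2π·37.1) = 9.415×10^-4 m·K/W
  R'_HDPE = ln(0.0133/0.0102)/(2πk) = 0.2654/(2π·0.429) = 0.09845 m·K/W
  R'_PVC = ln(0.0175/0.0133)/(2πk) = 0.2744/(2π·0.162) = 0.2696 m·K/W
ΣR = 9.415×10^-4 + 0.09845 + 0.2696 = 0.3690 m·K/W
Q' = ΔT/ΣR = (351.6 K − 301.3 K)/0.3690 = 136 W/m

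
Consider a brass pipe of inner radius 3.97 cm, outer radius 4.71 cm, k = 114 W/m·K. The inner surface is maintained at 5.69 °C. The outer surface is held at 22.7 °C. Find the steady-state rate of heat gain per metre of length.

Q' = 71300 W/m

Q' = 2πk·ΔT/ln(r₂/r₁) = 2π × 114 × 17.01 / ln(0.0471/0.0397) = 71300 W/m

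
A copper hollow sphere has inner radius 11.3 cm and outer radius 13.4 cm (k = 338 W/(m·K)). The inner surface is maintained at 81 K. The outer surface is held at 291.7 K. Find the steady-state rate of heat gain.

Q = 645 kW

Q = 4πk·ΔT/(1/r₁ − 1/r₂) = 4π × 338 × 210.7 / (1/0.113 − 1/0.134) = 6.45×10^5 W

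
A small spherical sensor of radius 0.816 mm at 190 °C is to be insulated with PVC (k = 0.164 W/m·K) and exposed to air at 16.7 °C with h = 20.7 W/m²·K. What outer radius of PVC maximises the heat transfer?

For a sphere, r_cr = 2k_ins/h = 2·0.164/20.7 = 0.0158 m = 1.58 cm

r_cr = 1.58 cm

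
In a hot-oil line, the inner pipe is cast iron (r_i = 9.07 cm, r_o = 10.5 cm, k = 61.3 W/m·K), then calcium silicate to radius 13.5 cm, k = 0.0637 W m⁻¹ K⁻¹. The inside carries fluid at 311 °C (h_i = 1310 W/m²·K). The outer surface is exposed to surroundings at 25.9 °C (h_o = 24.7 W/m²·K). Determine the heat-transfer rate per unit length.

Resistance network (inner→outer):
  R'_conv,in = 1/(2πr h) = 1/(2π·0.0907·1310) = 0.001339 m·K/W
  R'_cast iron = ln(0.105/0.0907)/(2πk) = 0.1464/(2π·61.3) = 3.801×10^-4 m·K/W
  R'_calcium silicate = ln(0.135/0.105)/(2πk) = 0.2513/(2π·0.0637) = 0.6279 m·K/W
  R'_conv,out = 1/(2πr h) = 1/(2π·0.135·24.7) = 0.04773 m·K/W
ΣR = 0.001339 + 3.801×10^-4 + 0.6279 + 0.04773 = 0.6773 m·K/W
Q' = ΔT/ΣR = (311 °C − 25.9 °C)/0.6773 = 421 W/m

Q' = 421 W/m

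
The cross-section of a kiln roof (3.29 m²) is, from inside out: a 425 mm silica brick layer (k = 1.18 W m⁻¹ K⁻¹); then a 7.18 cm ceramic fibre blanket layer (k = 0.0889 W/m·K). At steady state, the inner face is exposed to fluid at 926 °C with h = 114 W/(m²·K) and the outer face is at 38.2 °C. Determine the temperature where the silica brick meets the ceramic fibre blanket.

Resistance network (inner→outer):
  R_conv,in = 1/(hA) = 1/(114·3.29) = 0.002666 K/W
  R_silica brick = L/(kA) = 0.425/(1.18·3.29) = 0.1095 K/W
  R_ceramic fibre blanket = L/(kA) = 0.0718/(0.0889·3.29) = 0.2455 K/W
ΣR = 0.002666 + 0.1095 + 0.2455 = 0.3577 K/W
Q = ΔT/ΣR = (926 °C − 38.2 °C)/0.3577 = 2482 W
From the inner boundary to the silica brick/ceramic fibre blanket interface, ΣR_partial = 0.1122 K/W.
T_interface = T_in − Q·ΣR_partial = 926 °C − (2482)(0.1122) = 648 °C

T = 648 °C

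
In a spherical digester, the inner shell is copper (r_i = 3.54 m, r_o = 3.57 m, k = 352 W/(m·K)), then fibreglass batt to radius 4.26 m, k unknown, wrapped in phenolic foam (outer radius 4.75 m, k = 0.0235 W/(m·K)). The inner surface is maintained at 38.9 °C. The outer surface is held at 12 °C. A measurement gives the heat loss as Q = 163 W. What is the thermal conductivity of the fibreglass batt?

ΣR = ΔT/Q = |38.9 − 12|/163 = 0.1650 K/W
Known resistances:
  R_copper = (1/3.54 − 1/3.57)/(4πk) = 0.002374/(4π·352) = 5.367×10^-7 K/W
  R_phenolic foam = (1/4.26 − 1/4.75)/(4πk) = 0.02422/(4π·0.0235) = 0.08200 K/W
R_fibreglass batt = ΣR − ΣR_known = 0.1650 − 0.08200 = 0.08300 K/W
(1/r₁−1/r₂)/(4πk) = 0.08300 ⇒ k = 0.04537/(4π·0.08300) = 0.0435 W/m·K

k = 0.0435 W/m·K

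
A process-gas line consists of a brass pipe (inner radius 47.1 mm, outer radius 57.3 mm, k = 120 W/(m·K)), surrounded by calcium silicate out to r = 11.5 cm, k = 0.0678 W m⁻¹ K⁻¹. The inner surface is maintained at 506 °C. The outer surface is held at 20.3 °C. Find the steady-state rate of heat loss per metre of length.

Resistance network (inner→outer):
  R'_brass = ln(0.0573/0.0471)/(2πk) = 0.1960/(2π·120) = 2.600×10^-4 m·K/W
  R'_calcium silicate = ln(0.115/0.0573)/(2πk) = 0.6966/(2π·0.0678) = 1.635 m·K/W
ΣR = 2.600×10^-4 + 1.635 = 1.635 m·K/W
Q' = ΔT/ΣR = (506 °C − 20.3 °C)/1.635 = 297 W/m

Q' = 297 W/m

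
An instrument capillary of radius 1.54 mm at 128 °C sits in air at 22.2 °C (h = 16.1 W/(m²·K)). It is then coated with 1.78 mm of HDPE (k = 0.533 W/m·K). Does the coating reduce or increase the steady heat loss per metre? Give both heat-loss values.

Critical radius for a cylinder: r_cr = k/h = 0.0331 m = 3.31 cm.
Outer radius after coating: r₂ = 0.00154 + 0.00178 = 0.00332 m.
Since r₁ < r_cr and r₂ ≤ r_cr, the coating moves toward the maximum at r_cr — heat loss rises.
Bare: R = 1/(2πr₁h) = 6.419 m·K/W; Q = 105.8/6.419 = 16.5 W/m.
Coated: R = R_cond + R_conv = 3.207 m·K/W; Q = 105.8/3.207 = 33.0 W/m.

increases: 16.5 → 33.0 W/m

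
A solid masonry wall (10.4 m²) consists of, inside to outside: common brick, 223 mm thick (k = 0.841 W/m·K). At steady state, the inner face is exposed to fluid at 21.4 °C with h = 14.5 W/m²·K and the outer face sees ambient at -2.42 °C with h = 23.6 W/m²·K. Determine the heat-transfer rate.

Q = 658 W

Treat each layer as a resistance in series:
  R_conv,in = 1/(hA) = 1/(14.5·10.4) = 0.006631 K/W
  R_common brick = L/(kA) = 0.223/(0.841·10.4) = 0.02550 K/W
  R_conv,out = 1/(hA) = 1/(23.6·10.4) = 0.004074 K/W
ΣR = 0.006631 + 0.02550 + 0.004074 = 0.03621 K/W
Q = ΔT/ΣR = (21.4 °C − -2.42 °C)/0.03621 = 658 W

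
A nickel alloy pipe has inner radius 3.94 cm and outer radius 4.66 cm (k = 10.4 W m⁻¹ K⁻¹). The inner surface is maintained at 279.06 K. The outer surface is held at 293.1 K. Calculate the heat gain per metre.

Q' = 5.47 kW/m

Q' = 2πk·ΔT/ln(r₂/r₁) = 2π × 10.4 × 14.04 / ln(0.0466/0.0394) = 5470 W/m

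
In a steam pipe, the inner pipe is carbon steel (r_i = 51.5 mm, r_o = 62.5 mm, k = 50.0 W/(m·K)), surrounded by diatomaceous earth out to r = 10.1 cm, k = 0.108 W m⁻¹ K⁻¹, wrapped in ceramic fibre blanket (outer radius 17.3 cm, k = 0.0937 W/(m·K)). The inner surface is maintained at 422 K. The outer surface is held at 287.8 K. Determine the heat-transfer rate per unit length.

Q' = 82.7 W/m

Resistance network (inner→outer):
  R'_carbon steel = ln(0.0625/0.0515)/(2πk) = 0.1936/(2π·50.0) = 6.162×10^-4 m·K/W
  R'_diatomaceous earth = ln(0.101/0.0625)/(2πk) = 0.4800/(2π·0.108) = 0.7073 m·K/W
  R'_ceramic fibre blanket = ln(0.173/0.101)/(2πk) = 0.5382/(2π·0.0937) = 0.9141 m·K/W
ΣR = 6.162×10^-4 + 0.7073 + 0.9141 = 1.622 m·K/W
Q' = ΔT/ΣR = (422 K − 287.8 K)/1.622 = 82.7 W/m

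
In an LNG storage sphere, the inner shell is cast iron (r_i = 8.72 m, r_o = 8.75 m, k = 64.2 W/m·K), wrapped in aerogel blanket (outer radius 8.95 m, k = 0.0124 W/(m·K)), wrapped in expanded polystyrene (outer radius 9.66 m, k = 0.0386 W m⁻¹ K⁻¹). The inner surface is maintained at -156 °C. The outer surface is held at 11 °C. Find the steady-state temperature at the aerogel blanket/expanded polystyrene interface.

T = -73.9 °C

Treat each layer as a resistance in series:
  R_cast iron = (1/8.72 − 1/8.75)/(4πk) = 3.932×10^-4/(4π·64.2) = 4.874×10^-7 K/W
  R_aerogel blanket = (1/8.75 − 1/8.95)/(4πk) = 0.002554/(4π·0.0124) = 0.01639 K/W
  R_expanded polystyrene = (1/8.95 − 1/9.66)/(4πk) = 0.008212/(4π·0.0386) = 0.01693 K/W
ΣR = 4.874×10^-7 + 0.01639 + 0.01693 = 0.03332 K/W
Q = ΔT/ΣR = (-156 °C − 11 °C)/0.03332 = -5012 W
From the inner boundary to the aerogel blanket/expanded polystyrene interface, ΣR_partial = 0.01639 K/W.
T_interface = T_in − Q·ΣR_partial = -156 °C − (-5012)(0.01639) = -73.9 °C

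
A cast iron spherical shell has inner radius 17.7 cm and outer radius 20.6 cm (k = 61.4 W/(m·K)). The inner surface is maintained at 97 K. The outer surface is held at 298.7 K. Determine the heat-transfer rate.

Q = 4πk·ΔT/(1/r₁ − 1/r₂) = 4π × 61.4 × 201.7 / (1/0.177 − 1/0.206) = 1.96×10^5 W

Q = 196 kW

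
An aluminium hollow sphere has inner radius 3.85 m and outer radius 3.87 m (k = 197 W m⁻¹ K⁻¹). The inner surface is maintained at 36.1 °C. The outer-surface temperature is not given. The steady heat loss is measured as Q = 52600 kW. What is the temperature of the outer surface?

T_out = 7.58 °C

Sum the resistances:
  R_aluminium = (1/3.85 − 1/3.87)/(4πk) = 0.001342/(4π·197) = 5.422×10^-7 K/W
ΣR = 5.422×10^-7 K/W
ΔT = Q·ΣR = 5.26×10^7 × 5.422×10^-7 = 28.52 K
Heat flows outward, so T_out = T_in − ΔT = 36.1 − 28.52 = 7.58 °C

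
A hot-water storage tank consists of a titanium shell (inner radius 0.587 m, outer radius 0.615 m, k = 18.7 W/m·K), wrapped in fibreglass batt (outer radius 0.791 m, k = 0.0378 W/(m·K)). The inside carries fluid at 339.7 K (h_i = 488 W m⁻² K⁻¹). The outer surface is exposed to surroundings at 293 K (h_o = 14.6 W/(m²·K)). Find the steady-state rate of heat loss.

Resistance network (inner→outer):
  R_conv,in = 1/(4πr²h) = 1/(4π·0.587²·488) = 4.733×10^-4 K/W
  R_titanium = (1/0.587 − 1/0.615)/(4πk) = 0.07756/(4π·18.7) = 3.301×10^-4 K/W
  R_fibreglass batt = (1/0.615 − 1/0.791)/(4πk) = 0.3618/(4π·0.0378) = 0.7617 K/W
  R_conv,out = 1/(4πr²h) = 1/(4π·0.791²·14.6) = 0.008711 K/W
ΣR = 4.733×10^-4 + 3.301×10^-4 + 0.7617 + 0.008711 = 0.7712 K/W
Q = ΔT/ΣR = (339.7 K − 293 K)/0.7712 = 60.6 W

Q = 60.6 W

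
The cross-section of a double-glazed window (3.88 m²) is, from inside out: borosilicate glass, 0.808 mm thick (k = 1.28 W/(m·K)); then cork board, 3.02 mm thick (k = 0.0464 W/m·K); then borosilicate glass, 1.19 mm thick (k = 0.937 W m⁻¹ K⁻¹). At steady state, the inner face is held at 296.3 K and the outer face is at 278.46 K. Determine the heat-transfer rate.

Q = 1030 W

Resistance network (inner→outer):
  R_borosilicate glass = L/(kA) = 8.08×10^-4/(1.28·3.88) = 1.627×10^-4 K/W
  R_cork board = L/(kA) = 0.00302/(0.0464·3.88) = 0.01677 K/W
  R_borosilicate glass = L/(kA) = 0.00119/(0.937·3.88) = 3.273×10^-4 K/W
ΣR = 1.627×10^-4 + 0.01677 + 3.273×10^-4 = 0.01726 K/W
Q = ΔT/ΣR = (296.3 K − 278.46 K)/0.01726 = 1030 W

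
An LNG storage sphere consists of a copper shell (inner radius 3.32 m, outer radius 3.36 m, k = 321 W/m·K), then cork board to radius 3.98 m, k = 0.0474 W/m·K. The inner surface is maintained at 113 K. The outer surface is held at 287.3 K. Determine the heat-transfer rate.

Q = 2.24 kW

Series thermal resistances, inner to outer:
  R_copper = (1/3.32 − 1/3.36)/(4πk) = 0.003586/(4π·321) = 8.889×10^-7 K/W
  R_cork board = (1/3.36 − 1/3.98)/(4πk) = 0.04636/(4π·0.0474) = 0.07784 K/W
ΣR = 8.889×10^-7 + 0.07784 = 0.07784 K/W
Q = ΔT/ΣR = (113 K − 287.3 K)/0.07784 = -2240 W
(Negative Q ⇒ heat flows inward; heat gain = 2240 W.)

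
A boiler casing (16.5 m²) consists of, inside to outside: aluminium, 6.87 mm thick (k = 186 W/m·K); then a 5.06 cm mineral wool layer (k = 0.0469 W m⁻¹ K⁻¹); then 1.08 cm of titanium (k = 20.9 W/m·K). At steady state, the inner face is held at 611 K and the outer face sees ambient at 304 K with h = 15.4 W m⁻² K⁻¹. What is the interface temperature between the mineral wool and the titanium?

Treat each layer as a resistance in series:
  R_aluminium = L/(kA) = 0.00687/(186·16.5) = 2.239×10^-6 K/W
  R_mineral wool = L/(kA) = 0.0506/(0.0469·16.5) = 0.06539 K/W
  R_titanium = L/(kA) = 0.0108/(20.9·16.5) = 3.132×10^-5 K/W
  R_conv,out = 1/(hA) = 1/(15.4·16.5) = 0.003935 K/W
ΣR = 2.239×10^-6 + 0.06539 + 3.132×10^-5 + 0.003935 = 0.06936 K/W
Q = ΔT/ΣR = (611 K − 304 K)/0.06936 = 4426 W
From the inner boundary to the mineral wool/titanium interface, ΣR_partial = 0.06539 K/W.
T_interface = T_in − Q·ΣR_partial = 611 K − (4426)(0.06539) = 321.6 K

T = 321.6 K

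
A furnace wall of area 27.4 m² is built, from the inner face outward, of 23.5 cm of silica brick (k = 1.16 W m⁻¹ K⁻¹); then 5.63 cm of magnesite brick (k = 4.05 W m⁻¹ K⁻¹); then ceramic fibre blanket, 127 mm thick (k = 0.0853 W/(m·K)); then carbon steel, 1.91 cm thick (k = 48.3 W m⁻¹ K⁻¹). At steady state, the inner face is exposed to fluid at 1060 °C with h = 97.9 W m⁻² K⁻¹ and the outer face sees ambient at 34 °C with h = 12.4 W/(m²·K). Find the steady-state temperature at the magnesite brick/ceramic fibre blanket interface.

T = 931 °C

Treat each layer as a resistance in series:
  R_conv,in = 1/(hA) = 1/(97.9·27.4) = 3.728×10^-4 K/W
  R_silica brick = L/(kA) = 0.235/(1.16·27.4) = 0.007394 K/W
  R_magnesite brick = L/(kA) = 0.0563/(4.05·27.4) = 5.073×10^-4 K/W
  R_ceramic fibre blanket = L/(kA) = 0.127/(0.0853·27.4) = 0.05434 K/W
  R_carbon steel = L/(kA) = 0.0191/(48.3·27.4) = 1.443×10^-5 K/W
  R_conv,out = 1/(hA) = 1/(12.4·27.4) = 0.002943 K/W
ΣR = 3.728×10^-4 + 0.007394 + 5.073×10^-4 + 0.05434 + 1.443×10^-5 + 0.002943 = 0.06557 K/W
Q = ΔT/ΣR = (1060 °C − 34 °C)/0.06557 = 15650 W
From the inner boundary to the magnesite brick/ceramic fibre blanket interface, ΣR_partial = 0.008274 K/W.
T_interface = T_in − Q·ΣR_partial = 1060 °C − (15650)(0.008274) = 931 °C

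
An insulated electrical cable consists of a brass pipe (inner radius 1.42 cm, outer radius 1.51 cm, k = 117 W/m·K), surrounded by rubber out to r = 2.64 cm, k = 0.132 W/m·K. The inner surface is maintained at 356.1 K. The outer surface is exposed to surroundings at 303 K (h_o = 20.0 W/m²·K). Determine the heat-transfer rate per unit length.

Series thermal resistances, inner to outer:
  R'_brass = ln(0.0151/0.0142)/(2πk) = 0.06145/(2π·117) = 8.359×10^-5 m·K/W
  R'_rubber = ln(0.0264/0.0151)/(2πk) = 0.5587/(2π·0.132) = 0.6736 m·K/W
  R'_conv,out = 1/(2πr h) = 1/(2π·0.0264·20.0) = 0.3014 m·K/W
ΣR = 8.359×10^-5 + 0.6736 + 0.3014 = 0.9751 m·K/W
Q' = ΔT/ΣR = (356.1 K − 303 K)/0.9751 = 54.5 W/m

Q' = 54.5 W/m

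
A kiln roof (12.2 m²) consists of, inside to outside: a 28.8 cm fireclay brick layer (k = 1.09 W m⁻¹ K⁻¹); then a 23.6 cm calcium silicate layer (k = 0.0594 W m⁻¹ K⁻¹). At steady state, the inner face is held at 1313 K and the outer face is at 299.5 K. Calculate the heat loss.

Series thermal resistances, inner to outer:
  R_fireclay brick = L/(kA) = 0.288/(1.09·12.2) = 0.02166 K/W
  R_calcium silicate = L/(kA) = 0.236/(0.0594·12.2) = 0.3257 K/W
ΣR = 0.02166 + 0.3257 = 0.3474 K/W
Q = ΔT/ΣR = (1313 K − 299.5 K)/0.3474 = 2920 W

Q = 2.92 kW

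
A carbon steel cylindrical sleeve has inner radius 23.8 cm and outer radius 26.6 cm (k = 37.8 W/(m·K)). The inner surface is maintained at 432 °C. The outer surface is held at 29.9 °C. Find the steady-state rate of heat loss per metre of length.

Q' = 2πk·ΔT/ln(r₂/r₁) = 2π × 37.8 × 402.1 / ln(0.266/0.238) = 8.59×10^5 W/m

Q' = 8.59×10^5 W/m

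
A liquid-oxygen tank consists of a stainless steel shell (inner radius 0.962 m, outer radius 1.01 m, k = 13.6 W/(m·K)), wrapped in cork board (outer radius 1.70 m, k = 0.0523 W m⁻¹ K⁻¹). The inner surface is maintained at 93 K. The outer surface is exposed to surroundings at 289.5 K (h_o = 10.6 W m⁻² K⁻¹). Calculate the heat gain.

Resistance network (inner→outer):
  R_stainless steel = (1/0.962 − 1/1.01)/(4πk) = 0.04940/(4π·13.6) = 2.891×10^-4 K/W
  R_cork board = (1/1.01 − 1/1.70)/(4πk) = 0.4019/(4π·0.0523) = 0.6115 K/W
  R_conv,out = 1/(4πr²h) = 1/(4π·1.70²·10.6) = 0.002598 K/W
ΣR = 2.891×10^-4 + 0.6115 + 0.002598 = 0.6144 K/W
Q = ΔT/ΣR = (93 K − 289.5 K)/0.6144 = -320 W
(Negative Q ⇒ heat flows inward; heat gain = 320 W.)

Q = 320 W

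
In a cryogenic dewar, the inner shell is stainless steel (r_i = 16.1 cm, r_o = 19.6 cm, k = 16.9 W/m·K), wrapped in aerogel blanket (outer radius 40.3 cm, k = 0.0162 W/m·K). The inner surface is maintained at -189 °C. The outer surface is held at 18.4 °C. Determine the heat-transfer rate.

Treat each layer as a resistance in series:
  R_stainless steel = (1/0.161 − 1/0.196)/(4πk) = 1.109/(4π·16.9) = 0.005223 K/W
  R_aerogel blanket = (1/0.196 − 1/0.403)/(4πk) = 2.621/(4π·0.0162) = 12.87 K/W
ΣR = 0.005223 + 12.87 = 12.88 K/W
Q = ΔT/ΣR = (-189 °C − 18.4 °C)/12.88 = -16.1 W
(Negative Q ⇒ heat flows inward; heat gain = 16.1 W.)

Q = 16.1 W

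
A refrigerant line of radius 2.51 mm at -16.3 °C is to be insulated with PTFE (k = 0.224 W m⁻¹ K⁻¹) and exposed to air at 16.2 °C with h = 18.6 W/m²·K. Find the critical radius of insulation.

For a cylinder, r_cr = k_ins/h = 0.224/18.6 = 0.0120 m = 1.20 cm

r_cr = 1.20 cm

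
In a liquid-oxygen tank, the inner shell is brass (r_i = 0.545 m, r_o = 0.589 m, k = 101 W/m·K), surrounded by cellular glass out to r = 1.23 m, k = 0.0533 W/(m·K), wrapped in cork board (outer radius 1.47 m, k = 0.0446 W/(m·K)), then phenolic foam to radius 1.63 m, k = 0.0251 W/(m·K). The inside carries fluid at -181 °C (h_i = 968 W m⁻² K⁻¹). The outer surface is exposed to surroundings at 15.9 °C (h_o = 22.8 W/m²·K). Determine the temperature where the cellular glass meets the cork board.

Resistance network (inner→outer):
  R_conv,in = 1/(4πr²h) = 1/(4π·0.545²·968) = 2.768×10^-4 K/W
  R_brass = (1/0.545 − 1/0.589)/(4πk) = 0.1371/(4π·101) = 1.080×10^-4 K/W
  R_cellular glass = (1/0.589 − 1/1.23)/(4πk) = 0.8848/(4π·0.0533) = 1.321 K/W
  R_cork board = (1/1.23 − 1/1.47)/(4πk) = 0.1327/(4π·0.0446) = 0.2368 K/W
  R_phenolic foam = (1/1.47 − 1/1.63)/(4πk) = 0.06678/(4π·0.0251) = 0.2117 K/W
  R_conv,out = 1/(4πr²h) = 1/(4π·1.63²·22.8) = 0.001314 K/W
ΣR = 2.768×10^-4 + 1.080×10^-4 + 1.321 + 0.2368 + 0.2117 + 0.001314 = 1.771 K/W
Q = ΔT/ΣR = (-181 °C − 15.9 °C)/1.771 = -111.2 W
From the inner boundary to the cellular glass/cork board interface, ΣR_partial = 1.321 K/W.
T_interface = T_in − Q·ΣR_partial = -181 °C − (-111.2)(1.321) = -34.1 °C

T = -34.1 °C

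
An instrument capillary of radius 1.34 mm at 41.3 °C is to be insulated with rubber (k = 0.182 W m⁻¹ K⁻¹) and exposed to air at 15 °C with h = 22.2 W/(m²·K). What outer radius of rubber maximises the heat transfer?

For a cylinder, r_cr = k_ins/h = 0.182/22.2 = 0.00820 m = 0.820 cm

r_cr = 0.820 cm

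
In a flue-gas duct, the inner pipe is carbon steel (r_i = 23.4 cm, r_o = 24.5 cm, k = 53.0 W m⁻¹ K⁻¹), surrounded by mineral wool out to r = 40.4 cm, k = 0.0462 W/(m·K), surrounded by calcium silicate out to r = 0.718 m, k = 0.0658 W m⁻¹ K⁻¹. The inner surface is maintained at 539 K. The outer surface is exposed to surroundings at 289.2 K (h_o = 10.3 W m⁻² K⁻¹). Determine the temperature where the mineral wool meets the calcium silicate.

T = 402 K

Resistance network (inner→outer):
  R'_carbon steel = ln(0.245/0.234)/(2πk) = 0.04594/(2π·53.0) = 1.379×10^-4 m·K/W
  R'_mineral wool = ln(0.404/0.245)/(2πk) = 0.5002/(2π·0.0462) = 1.723 m·K/W
  R'_calcium silicate = ln(0.718/0.404)/(2πk) = 0.5751/(2π·0.0658) = 1.391 m·K/W
  R'_conv,out = 1/(2πr h) = 1/(2π·0.718·10.3) = 0.02152 m·K/W
ΣR = 1.379×10^-4 + 1.723 + 1.391 + 0.02152 = 3.136 m·K/W
Q' = ΔT/ΣR = (539 K − 289.2 K)/3.136 = 79.66 W/m
From the inner boundary to the mineral wool/calcium silicate interface, ΣR_partial = 1.723 m·K/W.
T_interface = T_in − Q'·ΣR_partial = 539 K − (79.66)(1.723) = 402 K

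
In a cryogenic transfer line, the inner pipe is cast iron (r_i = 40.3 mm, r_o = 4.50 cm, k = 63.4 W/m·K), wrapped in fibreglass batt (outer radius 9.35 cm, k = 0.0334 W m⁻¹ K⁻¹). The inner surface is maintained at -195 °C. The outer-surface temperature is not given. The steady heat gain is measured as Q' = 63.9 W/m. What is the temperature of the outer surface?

Sum the resistances:
  R'_cast iron = ln(0.0450/0.0403)/(2πk) = 0.1103/(2π·63.4) = 2.769×10^-4 m·K/W
  R'_fibreglass batt = ln(0.0935/0.0450)/(2πk) = 0.7313/(2π·0.0334) = 3.485 m·K/W
ΣR = 3.485 m·K/W
ΔT = Q'·ΣR = 63.9 × 3.485 = 222.7 K
Heat flows inward, so T_out = T_in + ΔT = -195 + 222.7 = 27.7 °C

T_out = 27.7 °C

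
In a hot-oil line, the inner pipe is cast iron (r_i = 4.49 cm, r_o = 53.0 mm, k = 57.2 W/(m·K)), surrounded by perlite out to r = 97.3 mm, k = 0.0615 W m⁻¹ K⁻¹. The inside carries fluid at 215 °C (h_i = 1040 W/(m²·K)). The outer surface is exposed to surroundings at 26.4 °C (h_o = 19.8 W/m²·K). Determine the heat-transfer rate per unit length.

Q' = 114 W/m

Series thermal resistances, inner to outer:
  R'_conv,in = 1/(2πr h) = 1/(2π·0.0449·1040) = 0.003408 m·K/W
  R'_cast iron = ln(0.0530/0.0449)/(2πk) = 0.1659/(2π·57.2) = 4.615×10^-4 m·K/W
  R'_perlite = ln(0.0973/0.0530)/(2πk) = 0.6075/(2π·0.0615) = 1.572 m·K/W
  R'_conv,out = 1/(2πr h) = 1/(2π·0.0973·19.8) = 0.08261 m·K/W
ΣR = 0.003408 + 4.615×10^-4 + 1.572 + 0.08261 = 1.658 m·K/W
Q' = ΔT/ΣR = (215 °C − 26.4 °C)/1.658 = 114 W/m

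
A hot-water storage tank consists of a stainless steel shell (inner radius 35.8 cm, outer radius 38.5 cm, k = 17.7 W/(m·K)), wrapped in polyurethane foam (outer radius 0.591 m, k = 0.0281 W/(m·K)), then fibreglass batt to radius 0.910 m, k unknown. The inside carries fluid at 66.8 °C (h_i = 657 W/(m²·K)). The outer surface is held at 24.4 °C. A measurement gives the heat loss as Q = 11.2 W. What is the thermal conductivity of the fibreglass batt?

ΣR = ΔT/Q = |66.8 − 24.4|/11.2 = 3.786 K/W
Known resistances:
  R_conv,in = 1/(4πr²h) = 1/(4π·0.358²·657) = 9.451×10^-4 K/W
  R_stainless steel = (1/0.358 − 1/0.385)/(4πk) = 0.1959/(4π·17.7) = 8.807×10^-4 K/W
  R_polyurethane foam = (1/0.385 − 1/0.591)/(4πk) = 0.9054/(4π·0.0281) = 2.564 K/W
R_fibreglass batt = ΣR − ΣR_known = 3.786 − 2.566 = 1.220 K/W
(1/r₁−1/r₂)/(4πk) = 1.220 ⇒ k = 0.5931/(4π·1.220) = 0.0387 W/m·K

k = 0.0387 W/m·K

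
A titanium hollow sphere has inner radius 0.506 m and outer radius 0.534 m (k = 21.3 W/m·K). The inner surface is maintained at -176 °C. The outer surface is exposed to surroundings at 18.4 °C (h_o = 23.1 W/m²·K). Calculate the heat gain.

Q = 15.6 kW

Treat each layer as a resistance in series:
  R_titanium = (1/0.506 − 1/0.534)/(4πk) = 0.1036/(4π·21.3) = 3.871×10^-4 K/W
  R_conv,out = 1/(4πr²h) = 1/(4π·0.534²·23.1) = 0.01208 K/W
ΣR = 3.871×10^-4 + 0.01208 = 0.01247 K/W
Q = ΔT/ΣR = (-176 °C − 18.4 °C)/0.01247 = -15600 W
(Negative Q ⇒ heat flows inward; heat gain = 15600 W.)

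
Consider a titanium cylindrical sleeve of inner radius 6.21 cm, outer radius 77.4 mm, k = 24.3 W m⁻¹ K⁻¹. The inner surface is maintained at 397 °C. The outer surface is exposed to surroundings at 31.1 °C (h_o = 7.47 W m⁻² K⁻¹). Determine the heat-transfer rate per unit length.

Series thermal resistances, inner to outer:
  R'_titanium = ln(0.0774/0.0621)/(2πk) = 0.2202/(2π·24.3) = 0.001442 m·K/W
  R'_conv,out = 1/(2πr h) = 1/(2π·0.0774·7.47) = 0.2753 m·K/W
ΣR = 0.001442 + 0.2753 = 0.2767 m·K/W
Q' = ΔT/ΣR = (397 °C − 31.1 °C)/0.2767 = 1320 W/m

Q' = 1320 W/m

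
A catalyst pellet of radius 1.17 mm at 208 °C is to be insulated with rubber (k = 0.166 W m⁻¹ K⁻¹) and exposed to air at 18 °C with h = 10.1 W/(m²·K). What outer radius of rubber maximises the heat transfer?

r_cr = 3.29 cm

For a sphere, r_cr = 2k_ins/h = 2·0.166/10.1 = 0.0329 m = 3.29 cm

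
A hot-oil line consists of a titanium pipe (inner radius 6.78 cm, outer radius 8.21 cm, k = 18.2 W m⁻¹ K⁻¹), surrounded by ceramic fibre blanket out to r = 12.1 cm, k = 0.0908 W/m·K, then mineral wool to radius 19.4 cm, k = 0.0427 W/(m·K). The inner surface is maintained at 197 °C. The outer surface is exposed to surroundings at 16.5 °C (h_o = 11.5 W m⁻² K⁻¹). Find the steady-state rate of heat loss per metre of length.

Q' = 71.8 W/m

Treat each layer as a resistance in series:
  R'_titanium = ln(0.0821/0.0678)/(2πk) = 0.1914/(2π·18.2) = 0.001674 m·K/W
  R'_ceramic fibre blanket = ln(0.121/0.0821)/(2πk) = 0.3879/(2π·0.0908) = 0.6798 m·K/W
  R'_mineral wool = ln(0.194/0.121)/(2πk) = 0.4721/(2π·0.0427) = 1.760 m·K/W
  R'_conv,out = 1/(2πr h) = 1/(2π·0.194·11.5) = 0.07134 m·K/W
ΣR = 0.001674 + 0.6798 + 1.760 + 0.07134 = 2.513 m·K/W
Q' = ΔT/ΣR = (197 °C − 16.5 °C)/2.513 = 71.8 W/m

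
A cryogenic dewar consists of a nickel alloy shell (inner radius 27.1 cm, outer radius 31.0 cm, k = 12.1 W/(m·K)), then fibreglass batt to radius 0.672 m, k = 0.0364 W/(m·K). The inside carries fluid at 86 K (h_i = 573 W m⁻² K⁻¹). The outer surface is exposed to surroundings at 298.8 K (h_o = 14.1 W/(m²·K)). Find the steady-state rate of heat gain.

Q = 55.8 W

Series thermal resistances, inner to outer:
  R_conv,in = 1/(4πr²h) = 1/(4π·0.271²·573) = 0.001891 K/W
  R_nickel alloy = (1/0.271 − 1/0.310)/(4πk) = 0.4642/(4π·12.1) = 0.003053 K/W
  R_fibreglass batt = (1/0.310 − 1/0.672)/(4πk) = 1.738/(4π·0.0364) = 3.799 K/W
  R_conv,out = 1/(4πr²h) = 1/(4π·0.672²·14.1) = 0.01250 K/W
ΣR = 0.001891 + 0.003053 + 3.799 + 0.01250 = 3.816 K/W
Q = ΔT/ΣR = (86 K − 298.8 K)/3.816 = -55.8 W
(Negative Q ⇒ heat flows inward; heat gain = 55.8 W.)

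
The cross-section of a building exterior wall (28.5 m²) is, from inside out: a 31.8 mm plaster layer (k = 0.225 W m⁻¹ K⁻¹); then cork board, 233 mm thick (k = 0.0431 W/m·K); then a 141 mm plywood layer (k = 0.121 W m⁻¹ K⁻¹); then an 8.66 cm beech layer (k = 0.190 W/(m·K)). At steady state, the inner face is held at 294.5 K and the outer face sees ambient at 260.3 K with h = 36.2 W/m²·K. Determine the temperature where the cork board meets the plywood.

Resistance network (inner→outer):
  R_plaster = L/(kA) = 0.0318/(0.225·28.5) = 0.004959 K/W
  R_cork board = L/(kA) = 0.233/(0.0431·28.5) = 0.1897 K/W
  R_plywood = L/(kA) = 0.141/(0.121·28.5) = 0.04089 K/W
  R_beech = L/(kA) = 0.0866/(0.190·28.5) = 0.01599 K/W
  R_conv,out = 1/(hA) = 1/(36.2·28.5) = 9.693×10^-4 K/W
ΣR = 0.004959 + 0.1897 + 0.04089 + 0.01599 + 9.693×10^-4 = 0.2525 K/W
Q = ΔT/ΣR = (294.5 K − 260.3 K)/0.2525 = 135.4 W
From the inner boundary to the cork board/plywood interface, ΣR_partial = 0.1947 K/W.
T_interface = T_in − Q·ΣR_partial = 294.5 K − (135.4)(0.1947) = 268.14 K

T = 268.14 K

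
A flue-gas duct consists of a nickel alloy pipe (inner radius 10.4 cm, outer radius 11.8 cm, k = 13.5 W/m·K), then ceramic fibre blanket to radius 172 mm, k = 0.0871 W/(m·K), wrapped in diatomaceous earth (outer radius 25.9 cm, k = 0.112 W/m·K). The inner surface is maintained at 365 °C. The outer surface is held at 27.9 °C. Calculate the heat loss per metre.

Resistance network (inner→outer):
  R'_nickel alloy = ln(0.118/0.104)/(2πk) = 0.1263/(2π·13.5) = 0.001489 m·K/W
  R'_ceramic fibre blanket = ln(0.172/0.118)/(2πk) = 0.3768/(2π·0.0871) = 0.6885 m·K/W
  R'_diatomaceous earth = ln(0.259/0.172)/(2πk) = 0.4093/(2π·0.112) = 0.5817 m·K/W
ΣR = 0.001489 + 0.6885 + 0.5817 = 1.272 m·K/W
Q' = ΔT/ΣR = (365 °C − 27.9 °C)/1.272 = 265 W/m

Q' = 265 W/m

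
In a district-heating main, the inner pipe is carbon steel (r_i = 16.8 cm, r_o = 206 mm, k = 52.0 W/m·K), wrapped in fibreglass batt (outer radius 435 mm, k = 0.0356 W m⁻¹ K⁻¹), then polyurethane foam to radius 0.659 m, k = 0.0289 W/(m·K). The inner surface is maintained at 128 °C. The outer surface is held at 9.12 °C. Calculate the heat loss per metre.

Q' = 21.1 W/m

Resistance network (inner→outer):
  R'_carbon steel = ln(0.206/0.168)/(2πk) = 0.2039/(2π·52.0) = 6.241×10^-4 m·K/W
  R'_fibreglass batt = ln(0.435/0.206)/(2πk) = 0.7475/(2π·0.0356) = 3.342 m·K/W
  R'_polyurethane foam = ln(0.659/0.435)/(2πk) = 0.4154/(2π·0.0289) = 2.288 m·K/W
ΣR = 6.241×10^-4 + 3.342 + 2.288 = 5.631 m·K/W
Q' = ΔT/ΣR = (128 °C − 9.12 °C)/5.631 = 21.1 W/m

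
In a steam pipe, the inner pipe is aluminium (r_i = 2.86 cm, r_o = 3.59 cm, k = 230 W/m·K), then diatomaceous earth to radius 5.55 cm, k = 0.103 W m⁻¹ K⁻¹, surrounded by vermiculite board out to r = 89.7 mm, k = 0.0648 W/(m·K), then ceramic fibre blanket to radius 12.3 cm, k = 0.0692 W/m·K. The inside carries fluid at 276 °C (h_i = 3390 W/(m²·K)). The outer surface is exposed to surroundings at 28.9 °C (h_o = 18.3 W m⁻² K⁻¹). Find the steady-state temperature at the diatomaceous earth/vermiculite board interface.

Resistance network (inner→outer):
  R'_conv,in = 1/(2πr h) = 1/(2π·0.0286·3390) = 0.001642 m·K/W
  R'_aluminium = ln(0.0359/0.0286)/(2πk) = 0.2273/(2π·230) = 1.573×10^-4 m·K/W
  R'_diatomaceous earth = ln(0.0555/0.0359)/(2πk) = 0.4356/(2π·0.103) = 0.6732 m·K/W
  R'_vermiculite board = ln(0.0897/0.0555)/(2πk) = 0.4801/(2π·0.0648) = 1.179 m·K/W
  R'_ceramic fibre blanket = ln(0.123/0.0897)/(2πk) = 0.3157/(2π·0.0692) = 0.7261 m·K/W
  R'_conv,out = 1/(2πr h) = 1/(2π·0.123·18.3) = 0.07071 m·K/W
ΣR = 0.001642 + 1.573×10^-4 + 0.6732 + 1.179 + 0.7261 + 0.07071 = 2.651 m·K/W
Q' = ΔT/ΣR = (276 °C − 28.9 °C)/2.651 = 93.21 W/m
From the inner boundary to the diatomaceous earth/vermiculite board interface, ΣR_partial = 0.6750 m·K/W.
T_interface = T_in − Q'·ΣR_partial = 276 °C − (93.21)(0.6750) = 213 °C

T = 213 °C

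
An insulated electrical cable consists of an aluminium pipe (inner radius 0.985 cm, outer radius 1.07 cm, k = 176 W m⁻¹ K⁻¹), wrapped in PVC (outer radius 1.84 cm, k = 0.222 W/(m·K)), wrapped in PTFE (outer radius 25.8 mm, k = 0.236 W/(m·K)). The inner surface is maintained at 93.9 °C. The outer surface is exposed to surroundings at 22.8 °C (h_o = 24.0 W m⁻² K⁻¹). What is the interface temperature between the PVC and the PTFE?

T = 62.3 °C

Treat each layer as a resistance in series:
  R'_aluminium = ln(0.0107/0.00985)/(2πk) = 0.08277/(2π·176) = 7.485×10^-5 m·K/W
  R'_PVC = ln(0.0184/0.0107)/(2πk) = 0.5421/(2π·0.222) = 0.3886 m·K/W
  R'_PTFE = ln(0.0258/0.0184)/(2πk) = 0.3380/(2π·0.236) = 0.2280 m·K/W
  R'_conv,out = 1/(2πr h) = 1/(2π·0.0258·24.0) = 0.2570 m·K/W
ΣR = 7.485×10^-5 + 0.3886 + 0.2280 + 0.2570 = 0.8737 m·K/W
Q' = ΔT/ΣR = (93.9 °C − 22.8 °C)/0.8737 = 81.38 W/m
From the inner boundary to the PVC/PTFE interface, ΣR_partial = 0.3887 m·K/W.
T_interface = T_in − Q'·ΣR_partial = 93.9 °C − (81.38)(0.3887) = 62.3 °C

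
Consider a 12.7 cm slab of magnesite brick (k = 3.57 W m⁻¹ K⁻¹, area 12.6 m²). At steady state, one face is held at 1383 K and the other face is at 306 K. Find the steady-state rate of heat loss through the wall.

Q = kA·ΔT/L = 3.57 × 12.6 × |1383 K − 306 K| / 0.127 = 3.81×10^5 W

Q = 3.81×10^5 W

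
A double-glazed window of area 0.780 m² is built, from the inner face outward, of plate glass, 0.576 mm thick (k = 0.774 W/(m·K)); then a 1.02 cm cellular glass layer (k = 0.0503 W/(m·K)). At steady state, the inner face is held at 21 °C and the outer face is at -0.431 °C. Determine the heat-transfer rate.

Series thermal resistances, inner to outer:
  R_plate glass = L/(kA) = 5.76×10^-4/(0.774·0.780) = 9.541×10^-4 K/W
  R_cellular glass = L/(kA) = 0.0102/(0.0503·0.780) = 0.2600 K/W
ΣR = 9.541×10^-4 + 0.2600 = 0.2610 K/W
Q = ΔT/ΣR = (21 °C − -0.431 °C)/0.2610 = 82.1 W

Q = 82.1 W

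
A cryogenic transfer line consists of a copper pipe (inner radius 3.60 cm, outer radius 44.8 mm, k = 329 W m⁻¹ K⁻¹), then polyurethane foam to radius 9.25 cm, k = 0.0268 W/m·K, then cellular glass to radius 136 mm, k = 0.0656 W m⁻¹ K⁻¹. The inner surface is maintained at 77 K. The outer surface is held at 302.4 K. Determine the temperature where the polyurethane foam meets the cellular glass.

T = 262.2 K

Resistance network (inner→outer):
  R'_copper = ln(0.0448/0.0360)/(2πk) = 0.2187/(2π·329) = 1.058×10^-4 m·K/W
  R'_polyurethane foam = ln(0.0925/0.0448)/(2πk) = 0.7250/(2π·0.0268) = 4.306 m·K/W
  R'_cellular glass = ln(0.136/0.0925)/(2πk) = 0.3854/(2π·0.0656) = 0.9351 m·K/W
ΣR = 1.058×10^-4 + 4.306 + 0.9351 = 5.241 m·K/W
Q' = ΔT/ΣR = (77 K − 302.4 K)/5.241 = -43.01 W/m
From the inner boundary to the polyurethane foam/cellular glass interface, ΣR_partial = 4.306 m·K/W.
T_interface = T_in − Q'·ΣR_partial = 77 K − (-43.01)(4.306) = 262.2 K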